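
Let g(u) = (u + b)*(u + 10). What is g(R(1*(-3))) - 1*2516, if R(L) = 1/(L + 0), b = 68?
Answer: -16757/9 ≈ -1861.9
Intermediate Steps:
R(L) = 1/L
g(u) = (10 + u)*(68 + u) (g(u) = (u + 68)*(u + 10) = (68 + u)*(10 + u) = (10 + u)*(68 + u))
g(R(1*(-3))) - 1*2516 = (680 + (1/(1*(-3)))² + 78/((1*(-3)))) - 1*2516 = (680 + (1/(-3))² + 78/(-3)) - 2516 = (680 + (-⅓)² + 78*(-⅓)) - 2516 = (680 + ⅑ - 26) - 2516 = 5887/9 - 2516 = -16757/9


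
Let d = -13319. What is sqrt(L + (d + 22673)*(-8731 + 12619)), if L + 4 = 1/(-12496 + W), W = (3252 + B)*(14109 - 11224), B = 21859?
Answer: sqrt(190806598845988235618847)/72432739 ≈ 6030.6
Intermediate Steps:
W = 72445235 (W = (3252 + 21859)*(14109 - 11224) = 25111*2885 = 72445235)
L = -289730955/72432739 (L = -4 + 1/(-12496 + 72445235) = -4 + 1/72432739 = -289730955/72432739 ≈ -4.0000)
sqrt(L + (d + 22673)*(-8731 + 12619)) = sqrt(-289730955/72432739 + (-13319 + 22673)*(-8731 + 12619)) = sqrt(-289730955/72432739 + 9354*3888) = sqrt(-289730955/72432739 + 36368352) = sqrt(2634259058545173/72432739) = sqrt(190806598845988235618847)/72432739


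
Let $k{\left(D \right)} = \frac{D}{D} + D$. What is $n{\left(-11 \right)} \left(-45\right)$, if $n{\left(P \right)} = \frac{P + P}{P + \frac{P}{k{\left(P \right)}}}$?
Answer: $-100$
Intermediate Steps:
$k{\left(D \right)} = 1 + D$
$n{\left(P \right)} = \frac{2 P}{P + \frac{P}{1 + P}}$ ($n{\left(P \right)} = \frac{P + P}{P + \frac{P}{1 + P}} = \frac{2 P}{P + \frac{P}{1 + P}}$)
$n{\left(-11 \right)} \left(-45\right) = \frac{2 \left(1 - 11\right)}{2 - 11} \left(-45\right) = 2 \frac{1}{-9} \left(-10\right) \left(-45\right) = 2 \left(- \frac{1}{9}\right) \left(-10\right) \left(-45\right) = \frac{20}{9} \left(-45\right) = -100$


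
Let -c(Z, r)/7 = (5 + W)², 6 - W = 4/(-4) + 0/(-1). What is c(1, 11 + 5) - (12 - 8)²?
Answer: -1024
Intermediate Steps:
W = 7 (W = 6 - (4/(-4) + 0/(-1)) = 6 - (4*(-¼) + 0*(-1)) = 6 - (-1 + 0) = 6 - 1*(-1) = 6 + 1 = 7)
c(Z, r) = -1008 (c(Z, r) = -7*(5 + 7)² = -7*12² = -7*144 = -1008)
c(1, 11 + 5) - (12 - 8)² = -1008 - (12 - 8)² = -1008 - 1*4² = -1008 - 1*16 = -1008 - 16 = -1024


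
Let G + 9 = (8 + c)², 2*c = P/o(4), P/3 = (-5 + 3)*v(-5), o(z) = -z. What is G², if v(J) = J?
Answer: 21025/256 ≈ 82.129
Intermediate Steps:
P = 30 (P = 3*((-5 + 3)*(-5)) = 3*(-2*(-5)) = 3*10 = 30)
c = -15/4 (c = (30/((-1*4)))/2 = (30/(-4))/2 = (30*(-¼))/2 = (½)*(-15/2) = -15/4 ≈ -3.7500)
G = 145/16 (G = -9 + (8 - 15/4)² = -9 + (17/4)² = -9 + 289/16 = 145/16 ≈ 9.0625)
G² = (145/16)² = 21025/256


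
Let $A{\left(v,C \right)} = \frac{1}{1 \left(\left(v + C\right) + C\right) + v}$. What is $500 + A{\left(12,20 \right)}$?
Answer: $\frac{32001}{64} \approx 500.02$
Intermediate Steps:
$A{\left(v,C \right)} = \frac{1}{2 C + 2 v}$ ($A{\left(v,C \right)} = \frac{1}{1 \left(\left(C + v\right) + C\right) + v} = \frac{1}{1 \left(v + 2 C\right) + v} = \frac{1}{\left(v + 2 C\right) + v} = \frac{1}{2 C + 2 v}$)
$500 + A{\left(12,20 \right)} = 500 + \frac{1}{2 \left(20 + 12\right)} = 500 + \frac{1}{2 \cdot 32} = 500 + \frac{1}{2} \cdot \frac{1}{32} = 500 + \frac{1}{64} = \frac{32001}{64}$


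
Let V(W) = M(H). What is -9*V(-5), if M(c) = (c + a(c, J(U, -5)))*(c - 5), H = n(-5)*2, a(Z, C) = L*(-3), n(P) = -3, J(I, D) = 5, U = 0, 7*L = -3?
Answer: -3267/7 ≈ -466.71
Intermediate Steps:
L = -3/7 (L = (⅐)*(-3) = -3/7 ≈ -0.42857)
a(Z, C) = 9/7 (a(Z, C) = -3/7*(-3) = 9/7)
H = -6 (H = -3*2 = -6)
M(c) = (-5 + c)*(9/7 + c) (M(c) = (c + 9/7)*(c - 5) = (9/7 + c)*(-5 + c) = (-5 + c)*(9/7 + c))
V(W) = 363/7 (V(W) = -45/7 + (-6)² - 26/7*(-6) = -45/7 + 36 + 156/7 = 363/7)
-9*V(-5) = -9*363/7 = -3267/7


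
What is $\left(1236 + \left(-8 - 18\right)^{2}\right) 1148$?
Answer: $2194976$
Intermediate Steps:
$\left(1236 + \left(-8 - 18\right)^{2}\right) 1148 = \left(1236 + \left(-26\right)^{2}\right) 1148 = \left(1236 + 676\right) 1148 = 1912 \cdot 1148 = 2194976$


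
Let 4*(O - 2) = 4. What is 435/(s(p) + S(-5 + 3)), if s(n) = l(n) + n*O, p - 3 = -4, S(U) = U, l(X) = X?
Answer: -145/2 ≈ -72.500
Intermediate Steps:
p = -1 (p = 3 - 4 = -1)
O = 3 (O = 2 + (¼)*4 = 2 + 1 = 3)
s(n) = 4*n (s(n) = n + n*3 = n + 3*n = 4*n)
435/(s(p) + S(-5 + 3)) = 435/(4*(-1) + (-5 + 3)) = 435/(-4 - 2) = 435/(-6) = -⅙*435 = -145/2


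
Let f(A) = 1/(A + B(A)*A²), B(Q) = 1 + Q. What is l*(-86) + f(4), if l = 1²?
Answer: -7223/84 ≈ -85.988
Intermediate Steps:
l = 1
f(A) = 1/(A + A²*(1 + A)) (f(A) = 1/(A + (1 + A)*A²) = 1/(A + A²*(1 + A)))
l*(-86) + f(4) = 1*(-86) + 1/(4*(1 + 4*(1 + 4))) = -86 + 1/(4*(1 + 4*5)) = -86 + 1/(4*(1 + 20)) = -86 + (¼)/21 = -86 + (¼)*(1/21) = -86 + 1/84 = -7223/84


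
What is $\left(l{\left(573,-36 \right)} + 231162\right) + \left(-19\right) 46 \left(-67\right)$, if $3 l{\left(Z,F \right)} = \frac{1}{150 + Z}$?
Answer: $\frac{628402681}{2169} \approx 2.8972 \cdot 10^{5}$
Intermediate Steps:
$l{\left(Z,F \right)} = \frac{1}{3 \left(150 + Z\right)}$
$\left(l{\left(573,-36 \right)} + 231162\right) + \left(-19\right) 46 \left(-67\right) = \left(\frac{1}{3 \left(150 + 573\right)} + 231162\right) + \left(-19\right) 46 \left(-67\right) = \left(\frac{1}{3 \cdot 723} + 231162\right) - -58558 = \left(\frac{1}{3} \cdot \frac{1}{723} + 231162\right) + 58558 = \left(\frac{1}{2169} + 231162\right) + 58558 = \frac{501390379}{2169} + 58558 = \frac{628402681}{2169}$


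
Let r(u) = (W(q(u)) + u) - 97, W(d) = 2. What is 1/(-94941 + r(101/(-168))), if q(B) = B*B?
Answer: -168/15966149 ≈ -1.0522e-5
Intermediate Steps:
q(B) = B²
r(u) = -95 + u (r(u) = (2 + u) - 97 = -95 + u)
1/(-94941 + r(101/(-168))) = 1/(-94941 + (-95 + 101/(-168))) = 1/(-94941 + (-95 + 101*(-1/168))) = 1/(-94941 + (-95 - 101/168)) = 1/(-94941 - 16061/168) = 1/(-15966149/168) = -168/15966149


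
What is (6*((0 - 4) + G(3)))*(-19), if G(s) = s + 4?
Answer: -342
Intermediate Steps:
G(s) = 4 + s
(6*((0 - 4) + G(3)))*(-19) = (6*((0 - 4) + (4 + 3)))*(-19) = (6*(-4 + 7))*(-19) = (6*3)*(-19) = 18*(-19) = -342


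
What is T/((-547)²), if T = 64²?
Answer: 4096/299209 ≈ 0.013689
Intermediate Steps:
T = 4096
T/((-547)²) = 4096/((-547)²) = 4096/299209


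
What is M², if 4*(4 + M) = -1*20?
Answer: 81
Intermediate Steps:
M = -9 (M = -4 + (-1*20)/4 = -4 + (¼)*(-20) = -4 - 5 = -9)
M² = (-9)² = 81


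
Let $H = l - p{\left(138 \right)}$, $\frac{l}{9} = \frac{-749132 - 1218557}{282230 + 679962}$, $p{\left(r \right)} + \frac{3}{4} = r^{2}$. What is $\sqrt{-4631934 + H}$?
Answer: $\frac{3 i \sqrt{247127772581389}}{21868} \approx 2156.6 i$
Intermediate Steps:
$p{\left(r \right)} = - \frac{3}{4} + r^{2}$
$l = - \frac{17709201}{962192}$ ($l = 9 \frac{-749132 - 1218557}{282230 + 679962} = 9 \left(- \frac{1967689}{962192}\right) = - \frac{17709201}{962192} \approx -18.405$)
$H = - \frac{18340972005}{962192}$ ($H = - \frac{17709201}{962192} - \left(- \frac{3}{4} + 138^{2}\right) = - \frac{17709201}{962192} - \left(- \frac{3}{4} + 19044\right) = - \frac{17709201}{962192} - \frac{76173}{4} = - \frac{18340972005}{962192} \approx -19062.0$)
$\sqrt{-4631934 + H} = \sqrt{-4631934 - \frac{18340972005}{962192}} = \sqrt{- \frac{4475150811333}{962192}} = \frac{3 i \sqrt{247127772581389}}{21868}$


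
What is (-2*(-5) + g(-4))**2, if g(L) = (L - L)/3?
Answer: 100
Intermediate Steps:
g(L) = 0 (g(L) = 0*(1/3) = 0)
(-2*(-5) + g(-4))**2 = (-2*(-5) + 0)**2 = (10 + 0)**2 = 10**2 = 100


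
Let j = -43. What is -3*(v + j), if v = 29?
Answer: 42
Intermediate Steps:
-3*(v + j) = -3*(29 - 43) = -3*(-14) = 42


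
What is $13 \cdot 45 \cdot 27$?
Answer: $15795$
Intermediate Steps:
$13 \cdot 45 \cdot 27 = 585 \cdot 27 = 15795$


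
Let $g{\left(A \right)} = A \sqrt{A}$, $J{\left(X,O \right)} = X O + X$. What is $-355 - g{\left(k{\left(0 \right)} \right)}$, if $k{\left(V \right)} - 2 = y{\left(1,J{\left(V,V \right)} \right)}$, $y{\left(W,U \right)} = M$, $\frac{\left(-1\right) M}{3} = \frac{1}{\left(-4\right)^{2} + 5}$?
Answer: $-355 - \frac{13 \sqrt{91}}{49} \approx -357.53$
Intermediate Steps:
$J{\left(X,O \right)} = X + O X$ ($J{\left(X,O \right)} = O X + X = X + O X$)
$M = - \frac{1}{7}$ ($M = - \frac{3}{\left(-4\right)^{2} + 5} = - \frac{3}{16 + 5} = - \frac{3}{21} = \left(-3\right) \frac{1}{21} = - \frac{1}{7} \approx -0.14286$)
$y{\left(W,U \right)} = - \frac{1}{7}$
$k{\left(V \right)} = \frac{13}{7}$ ($k{\left(V \right)} = 2 - \frac{1}{7} = \frac{13}{7}$)
$g{\left(A \right)} = A^{\frac{3}{2}}$
$-355 - g{\left(k{\left(0 \right)} \right)} = -355 - \left(\frac{13}{7}\right)^{\frac{3}{2}} = -355 - \frac{13 \sqrt{91}}{49}$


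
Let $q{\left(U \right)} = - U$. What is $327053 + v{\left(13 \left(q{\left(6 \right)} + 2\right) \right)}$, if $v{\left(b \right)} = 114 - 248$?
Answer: $326919$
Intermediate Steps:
$v{\left(b \right)} = -134$ ($v{\left(b \right)} = 114 - 248 = -134$)
$327053 + v{\left(13 \left(q{\left(6 \right)} + 2\right) \right)} = 327053 - 134 = 326919$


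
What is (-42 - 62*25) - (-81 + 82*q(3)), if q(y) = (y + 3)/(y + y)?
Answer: -1593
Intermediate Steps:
q(y) = (3 + y)/(2*y) (q(y) = (3 + y)/((2*y)) = (3 + y)*(1/(2*y)) = (3 + y)/(2*y))
(-42 - 62*25) - (-81 + 82*q(3)) = (-42 - 62*25) - (-81 + 82*((½)*(3 + 3)/3)) = (-42 - 1550) - (-81 + 82*((½)*(⅓)*6)) = -1592 - (-81 + 82*1) = -1592 - (-81 + 82) = -1592 - 1*1 = -1592 - 1 = -1593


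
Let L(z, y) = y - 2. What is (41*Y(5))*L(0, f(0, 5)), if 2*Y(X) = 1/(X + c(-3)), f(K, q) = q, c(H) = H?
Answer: 123/4 ≈ 30.750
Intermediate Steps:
Y(X) = 1/(2*(-3 + X)) (Y(X) = 1/(2*(X - 3)) = 1/(2*(-3 + X)))
L(z, y) = -2 + y
(41*Y(5))*L(0, f(0, 5)) = (41*(1/(2*(-3 + 5))))*(-2 + 5) = (41*((½)/2))*3 = (41*((½)*(½)))*3 = (41*(¼))*3 = (41/4)*3 = 123/4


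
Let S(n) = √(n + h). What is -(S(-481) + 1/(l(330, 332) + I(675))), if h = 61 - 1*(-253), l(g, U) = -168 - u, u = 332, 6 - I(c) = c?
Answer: 1/1169 - I*√167 ≈ 0.00085543 - 12.923*I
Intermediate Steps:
I(c) = 6 - c
l(g, U) = -500 (l(g, U) = -168 - 1*332 = -168 - 332 = -500)
h = 314 (h = 61 + 253 = 314)
S(n) = √(314 + n) (S(n) = √(n + 314) = √(314 + n))
-(S(-481) + 1/(l(330, 332) + I(675))) = -(√(314 - 481) + 1/(-500 + (6 - 1*675))) = -(√(-167) + 1/(-500 + (6 - 675))) = -(I*√167 + 1/(-500 - 669)) = -(I*√167 + 1/(-1169)) = -(I*√167 - 1/1169) = -(-1/1169 + I*√167) = 1/1169 - I*√167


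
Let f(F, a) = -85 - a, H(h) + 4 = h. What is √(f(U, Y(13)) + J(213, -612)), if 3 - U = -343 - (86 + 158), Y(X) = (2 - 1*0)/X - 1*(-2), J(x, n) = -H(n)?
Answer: 25*√143/13 ≈ 22.997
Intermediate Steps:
H(h) = -4 + h
J(x, n) = 4 - n (J(x, n) = -(-4 + n) = 4 - n)
Y(X) = 2 + 2/X (Y(X) = (2 + 0)/X + 2 = 2/X + 2 = 2 + 2/X)
U = 590 (U = 3 - (-343 - (86 + 158)) = 3 - (-343 - 1*244) = 3 - (-343 - 244) = 3 - 1*(-587) = 3 + 587 = 590)
√(f(U, Y(13)) + J(213, -612)) = √((-85 - (2 + 2/13)) + (4 - 1*(-612))) = √((-85 - (2 + 2*(1/13))) + (4 + 612)) = √((-85 - (2 + 2/13)) + 616) = √((-85 - 1*28/13) + 616) = √((-85 - 28/13) + 616) = √(-1133/13 + 616) = √(6875/13) = 25*√143/13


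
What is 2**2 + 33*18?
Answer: 598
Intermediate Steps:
2**2 + 33*18 = 4 + 594 = 598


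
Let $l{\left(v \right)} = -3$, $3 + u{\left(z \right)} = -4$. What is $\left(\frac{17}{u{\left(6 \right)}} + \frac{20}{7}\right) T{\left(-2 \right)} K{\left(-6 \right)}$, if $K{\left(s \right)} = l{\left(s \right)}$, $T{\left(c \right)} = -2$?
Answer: $\frac{18}{7} \approx 2.5714$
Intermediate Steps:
$u{\left(z \right)} = -7$ ($u{\left(z \right)} = -3 - 4 = -7$)
$K{\left(s \right)} = -3$
$\left(\frac{17}{u{\left(6 \right)}} + \frac{20}{7}\right) T{\left(-2 \right)} K{\left(-6 \right)} = \left(\frac{17}{-7} + \frac{20}{7}\right) \left(-2\right) \left(-3\right) = \left(17 \left(- \frac{1}{7}\right) + 20 \cdot \frac{1}{7}\right) \left(-2\right) \left(-3\right) = \left(- \frac{17}{7} + \frac{20}{7}\right) \left(-2\right) \left(-3\right) = \frac{3}{7} \left(-2\right) \left(-3\right) = \left(- \frac{6}{7}\right) \left(-3\right) = \frac{18}{7}$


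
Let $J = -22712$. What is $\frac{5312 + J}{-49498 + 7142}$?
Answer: $\frac{4350}{10589} \approx 0.4108$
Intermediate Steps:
$\frac{5312 + J}{-49498 + 7142} = \frac{5312 - 22712}{-49498 + 7142} = - \frac{17400}{-42356} = \left(-17400\right) \left(- \frac{1}{42356}\right) = \frac{4350}{10589}$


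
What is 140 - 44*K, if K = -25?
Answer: 1240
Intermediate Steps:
140 - 44*K = 140 - 44*(-25) = 140 + 1100 = 1240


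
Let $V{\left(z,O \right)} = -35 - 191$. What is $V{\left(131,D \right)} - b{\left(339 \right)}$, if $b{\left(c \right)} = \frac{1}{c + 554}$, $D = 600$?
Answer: $- \frac{201819}{893} \approx -226.0$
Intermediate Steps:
$b{\left(c \right)} = \frac{1}{554 + c}$
$V{\left(z,O \right)} = -226$
$V{\left(131,D \right)} - b{\left(339 \right)} = -226 - \frac{1}{554 + 339} = -226 - \frac{1}{893} = - \frac{201819}{893}$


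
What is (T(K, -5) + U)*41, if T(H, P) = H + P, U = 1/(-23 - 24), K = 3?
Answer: -3895/47 ≈ -82.872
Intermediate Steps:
U = -1/47 (U = 1/(-47) = -1/47 ≈ -0.021277)
(T(K, -5) + U)*41 = ((3 - 5) - 1/47)*41 = (-2 - 1/47)*41 = -95/47*41 = -3895/47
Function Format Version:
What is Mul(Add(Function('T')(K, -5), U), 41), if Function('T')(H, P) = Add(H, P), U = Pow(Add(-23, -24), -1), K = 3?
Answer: Rational(-3895, 47) ≈ -82.872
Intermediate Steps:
U = Rational(-1, 47) (U = Pow(-47, -1) = Rational(-1, 47) ≈ -0.021277)
Mul(Add(Function('T')(K, -5), U), 41) = Mul(Add(Add(3, -5), Rational(-1, 47)), 41) = Mul(Add(-2, Rational(-1, 47)), 41) = Mul(Rational(-95, 47), 41) = Rational(-3895, 47)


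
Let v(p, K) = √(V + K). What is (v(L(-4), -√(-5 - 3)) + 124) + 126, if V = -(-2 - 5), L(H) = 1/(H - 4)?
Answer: 250 + √(7 - 2*I*√2) ≈ 252.7 - 0.52433*I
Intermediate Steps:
L(H) = 1/(-4 + H)
V = 7 (V = -1*(-7) = 7)
v(p, K) = √(7 + K)
(v(L(-4), -√(-5 - 3)) + 124) + 126 = (√(7 - √(-5 - 3)) + 124) + 126 = (√(7 - √(-8)) + 124) + 126 = (√(7 - 2*I*√2) + 124) + 126 = (124 + √(7 - 2*I*√2)) + 126 = 250 + √(7 - 2*I*√2)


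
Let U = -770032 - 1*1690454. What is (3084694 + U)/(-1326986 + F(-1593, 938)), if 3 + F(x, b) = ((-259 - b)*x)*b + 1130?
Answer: 624208/1787272239 ≈ 0.00034925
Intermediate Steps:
U = -2460486 (U = -770032 - 1690454 = -2460486)
F(x, b) = 1127 + b*x*(-259 - b) (F(x, b) = -3 + (((-259 - b)*x)*b + 1130) = -3 + ((x*(-259 - b))*b + 1130) = -3 + (b*x*(-259 - b) + 1130) = -3 + (1130 + b*x*(-259 - b)) = 1127 + b*x*(-259 - b))
(3084694 + U)/(-1326986 + F(-1593, 938)) = (3084694 - 2460486)/(-1326986 + (1127 - 1*(-1593)*938² - 259*938*(-1593))) = 624208/(-1326986 + (1127 - 1*(-1593)*879844 + 387006606)) = 624208/(-1326986 + (1127 + 1401591492 + 387006606)) = 624208/(-1326986 + 1788599225) = 624208/1787272239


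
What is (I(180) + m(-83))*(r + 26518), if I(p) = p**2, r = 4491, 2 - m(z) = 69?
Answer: 1002613997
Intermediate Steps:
m(z) = -67 (m(z) = 2 - 1*69 = 2 - 69 = -67)
(I(180) + m(-83))*(r + 26518) = (180**2 - 67)*(4491 + 26518) = (32400 - 67)*31009 = 32333*31009 = 1002613997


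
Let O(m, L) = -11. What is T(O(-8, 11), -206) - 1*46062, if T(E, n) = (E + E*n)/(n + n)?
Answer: -18979799/412 ≈ -46068.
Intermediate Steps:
T(E, n) = (E + E*n)/(2*n) (T(E, n) = (E + E*n)/((2*n)) = (E + E*n)*(1/(2*n)) = (E + E*n)/(2*n))
T(O(-8, 11), -206) - 1*46062 = (½)*(-11)*(1 - 206)/(-206) - 1*46062 = (½)*(-11)*(-1/206)*(-205) - 46062 = -2255/412 - 46062 = -18979799/412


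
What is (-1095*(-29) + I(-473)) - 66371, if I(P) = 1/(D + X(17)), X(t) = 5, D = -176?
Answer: -5919337/171 ≈ -34616.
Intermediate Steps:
I(P) = -1/171 (I(P) = 1/(-176 + 5) = 1/(-171) = -1/171)
(-1095*(-29) + I(-473)) - 66371 = (-1095*(-29) - 1/171) - 66371 = (31755 - 1/171) - 66371 = 5430104/171 - 66371 = -5919337/171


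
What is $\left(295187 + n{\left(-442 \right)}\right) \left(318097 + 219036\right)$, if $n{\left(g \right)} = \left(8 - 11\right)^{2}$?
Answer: $158559513068$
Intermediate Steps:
$n{\left(g \right)} = 9$ ($n{\left(g \right)} = \left(-3\right)^{2} = 9$)
$\left(295187 + n{\left(-442 \right)}\right) \left(318097 + 219036\right) = \left(295187 + 9\right) \left(318097 + 219036\right) = 295196 \cdot 537133 = 158559513068$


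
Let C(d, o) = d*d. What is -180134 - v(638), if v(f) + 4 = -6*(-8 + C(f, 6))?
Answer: 2262086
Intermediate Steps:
C(d, o) = d²
v(f) = 44 - 6*f² (v(f) = -4 - 6*(-8 + f²) = -4 + (48 - 6*f²) = 44 - 6*f²)
-180134 - v(638) = -180134 - (44 - 6*638²) = -180134 - (44 - 6*407044) = -180134 - (44 - 2442264) = -180134 - 1*(-2442220) = -180134 + 2442220 = 2262086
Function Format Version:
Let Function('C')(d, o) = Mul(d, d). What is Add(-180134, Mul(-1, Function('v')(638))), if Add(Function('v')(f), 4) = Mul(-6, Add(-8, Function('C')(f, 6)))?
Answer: 2262086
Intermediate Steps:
Function('C')(d, o) = Pow(d, 2)
Function('v')(f) = Add(44, Mul(-6, Pow(f, 2))) (Function('v')(f) = Add(-4, Mul(-6, Add(-8, Pow(f, 2)))) = Add(-4, Add(48, Mul(-6, Pow(f, 2)))) = Add(44, Mul(-6, Pow(f, 2))))
Add(-180134, Mul(-1, Function('v')(638))) = Add(-180134, Mul(-1, Add(44, Mul(-6, Pow(638, 2))))) = Add(-180134, Mul(-1, Add(44, Mul(-6, 407044)))) = Add(-180134, Mul(-1, Add(44, -2442264))) = Add(-180134, Mul(-1, -2442220)) = Add(-180134, 2442220) = 2262086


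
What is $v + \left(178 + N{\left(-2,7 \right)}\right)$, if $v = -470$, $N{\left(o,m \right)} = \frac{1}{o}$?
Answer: $- \frac{585}{2} \approx -292.5$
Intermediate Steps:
$v + \left(178 + N{\left(-2,7 \right)}\right) = -470 + \left(178 + \frac{1}{-2}\right) = -470 + \left(178 - \frac{1}{2}\right) = -470 + \frac{355}{2} = - \frac{585}{2}$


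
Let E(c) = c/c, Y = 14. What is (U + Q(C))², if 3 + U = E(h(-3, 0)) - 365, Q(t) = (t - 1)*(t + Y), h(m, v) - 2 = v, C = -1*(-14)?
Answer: 9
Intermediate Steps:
C = 14
h(m, v) = 2 + v
Q(t) = (-1 + t)*(14 + t) (Q(t) = (t - 1)*(t + 14) = (-1 + t)*(14 + t))
E(c) = 1
U = -367 (U = -3 + (1 - 365) = -3 - 364 = -367)
(U + Q(C))² = (-367 + (-14 + 14² + 13*14))² = (-367 + (-14 + 196 + 182))² = (-367 + 364)² = (-3)² = 9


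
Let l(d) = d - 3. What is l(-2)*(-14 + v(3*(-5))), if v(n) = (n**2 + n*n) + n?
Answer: -2105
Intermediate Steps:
l(d) = -3 + d
v(n) = n + 2*n**2 (v(n) = (n**2 + n**2) + n = 2*n**2 + n = n + 2*n**2)
l(-2)*(-14 + v(3*(-5))) = (-3 - 2)*(-14 + (3*(-5))*(1 + 2*(3*(-5)))) = -5*(-14 - 15*(1 + 2*(-15))) = -5*(-14 - 15*(1 - 30)) = -5*(-14 - 15*(-29)) = -5*(-14 + 435) = -5*421 = -2105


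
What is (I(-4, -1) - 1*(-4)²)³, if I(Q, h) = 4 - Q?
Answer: -512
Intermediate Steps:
(I(-4, -1) - 1*(-4)²)³ = ((4 - 1*(-4)) - 1*(-4)²)³ = ((4 + 4) - 1*16)³ = (8 - 16)³ = (-8)³ = -512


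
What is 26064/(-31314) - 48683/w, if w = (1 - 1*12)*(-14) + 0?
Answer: -254745553/803726 ≈ -316.96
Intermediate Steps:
w = 154 (w = (1 - 12)*(-14) + 0 = -11*(-14) + 0 = 154 + 0 = 154)
26064/(-31314) - 48683/w = 26064/(-31314) - 48683/154 = 26064*(-1/31314) - 48683*1/154 = -4344/5219 - 48683/154 = -254745553/803726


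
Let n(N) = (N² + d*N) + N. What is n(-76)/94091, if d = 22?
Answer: 4028/94091 ≈ 0.042810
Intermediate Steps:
n(N) = N² + 23*N (n(N) = (N² + 22*N) + N = N² + 23*N)
n(-76)/94091 = -76*(23 - 76)/94091 = -76*(-53)*(1/94091) = 4028*(1/94091) = 4028/94091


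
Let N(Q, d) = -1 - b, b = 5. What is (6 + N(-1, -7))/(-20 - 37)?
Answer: 0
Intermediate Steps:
N(Q, d) = -6 (N(Q, d) = -1 - 1*5 = -1 - 5 = -6)
(6 + N(-1, -7))/(-20 - 37) = (6 - 6)/(-20 - 37) = 0/(-57) = -1/57*0 = 0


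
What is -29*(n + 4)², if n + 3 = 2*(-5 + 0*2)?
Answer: -2349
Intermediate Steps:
n = -13 (n = -3 + 2*(-5 + 0*2) = -3 + 2*(-5 + 0) = -3 + 2*(-5) = -3 - 10 = -13)
-29*(n + 4)² = -29*(-13 + 4)² = -29*(-9)² = -29*81 = -2349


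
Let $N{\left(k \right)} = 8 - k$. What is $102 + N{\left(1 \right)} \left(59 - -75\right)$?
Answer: $1040$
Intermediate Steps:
$102 + N{\left(1 \right)} \left(59 - -75\right) = 102 + \left(8 - 1\right) \left(59 - -75\right) = 102 + \left(8 - 1\right) \left(59 + 75\right) = 102 + 7 \cdot 134 = 102 + 938 = 1040$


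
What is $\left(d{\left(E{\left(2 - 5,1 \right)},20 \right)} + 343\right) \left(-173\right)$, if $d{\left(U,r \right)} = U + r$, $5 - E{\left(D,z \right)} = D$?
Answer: $-64183$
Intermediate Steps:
$E{\left(D,z \right)} = 5 - D$
$\left(d{\left(E{\left(2 - 5,1 \right)},20 \right)} + 343\right) \left(-173\right) = \left(\left(\left(5 - \left(2 - 5\right)\right) + 20\right) + 343\right) \left(-173\right) = \left(\left(\left(5 - -3\right) + 20\right) + 343\right) \left(-173\right) = \left(\left(\left(5 + 3\right) + 20\right) + 343\right) \left(-173\right) = \left(\left(8 + 20\right) + 343\right) \left(-173\right) = \left(28 + 343\right) \left(-173\right) = 371 \left(-173\right) = -64183$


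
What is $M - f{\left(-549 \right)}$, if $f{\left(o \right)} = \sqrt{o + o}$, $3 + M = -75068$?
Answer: $-75071 - 3 i \sqrt{122} \approx -75071.0 - 33.136 i$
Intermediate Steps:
$M = -75071$ ($M = -3 - 75068 = -75071$)
$f{\left(o \right)} = \sqrt{2} \sqrt{o}$ ($f{\left(o \right)} = \sqrt{2 o} = \sqrt{2} \sqrt{o}$)
$M - f{\left(-549 \right)} = -75071 - \sqrt{2} \sqrt{-549} = -75071 - \sqrt{2} \cdot 3 i \sqrt{61} = -75071 - 3 i \sqrt{122}$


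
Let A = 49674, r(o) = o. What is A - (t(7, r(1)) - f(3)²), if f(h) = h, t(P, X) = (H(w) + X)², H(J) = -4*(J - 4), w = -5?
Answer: 48314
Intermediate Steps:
H(J) = 16 - 4*J (H(J) = -4*(-4 + J) = 16 - 4*J)
t(P, X) = (36 + X)² (t(P, X) = ((16 - 4*(-5)) + X)² = ((16 + 20) + X)² = (36 + X)²)
A - (t(7, r(1)) - f(3)²) = 49674 - ((36 + 1)² - 1*3²) = 49674 - (37² - 1*9) = 49674 - (1369 - 9) = 49674 - 1*1360 = 49674 - 1360 = 48314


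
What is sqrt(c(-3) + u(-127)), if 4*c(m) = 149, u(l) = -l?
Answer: 3*sqrt(73)/2 ≈ 12.816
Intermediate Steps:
c(m) = 149/4 (c(m) = (1/4)*149 = 149/4)
sqrt(c(-3) + u(-127)) = sqrt(149/4 - 1*(-127)) = sqrt(149/4 + 127) = sqrt(657/4) = 3*sqrt(73)/2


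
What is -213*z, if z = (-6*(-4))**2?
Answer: -122688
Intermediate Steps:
z = 576 (z = 24**2 = 576)
-213*z = -213*576 = -122688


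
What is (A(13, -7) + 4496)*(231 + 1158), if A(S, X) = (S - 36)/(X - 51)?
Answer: 362238699/58 ≈ 6.2455e+6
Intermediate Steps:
A(S, X) = (-36 + S)/(-51 + X)
(A(13, -7) + 4496)*(231 + 1158) = ((-36 + 13)/(-51 - 7) + 4496)*(231 + 1158) = (-23/(-58) + 4496)*1389 = (-1/58*(-23) + 4496)*1389 = (23/58 + 4496)*1389 = (260791/58)*1389 = 362238699/58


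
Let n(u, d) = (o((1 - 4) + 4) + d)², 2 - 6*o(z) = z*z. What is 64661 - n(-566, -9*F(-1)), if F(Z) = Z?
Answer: 2324771/36 ≈ 64577.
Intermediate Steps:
o(z) = ⅓ - z²/6 (o(z) = ⅓ - z*z/6 = ⅓ - z²/6)
n(u, d) = (⅙ + d)² (n(u, d) = ((⅓ - ((1 - 4) + 4)²/6) + d)² = ((⅓ - (-3 + 4)²/6) + d)² = ((⅓ - ⅙*1²) + d)² = ((⅓ - ⅙*1) + d)² = ((⅓ - ⅙) + d)² = (⅙ + d)²)
64661 - n(-566, -9*F(-1)) = 64661 - (1 + 6*(-9*(-1)))²/36 = 64661 - (1 + 6*9)²/36 = 64661 - (1 + 54)²/36 = 64661 - 55²/36 = 64661 - 3025/36 = 2324771/36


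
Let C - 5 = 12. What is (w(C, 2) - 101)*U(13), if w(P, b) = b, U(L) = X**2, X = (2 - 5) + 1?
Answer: -396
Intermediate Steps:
X = -2 (X = -3 + 1 = -2)
U(L) = 4 (U(L) = (-2)**2 = 4)
C = 17 (C = 5 + 12 = 17)
(w(C, 2) - 101)*U(13) = (2 - 101)*4 = -99*4 = -396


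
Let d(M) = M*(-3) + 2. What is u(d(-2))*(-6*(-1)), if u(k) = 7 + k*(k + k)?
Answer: 810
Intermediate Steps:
d(M) = 2 - 3*M (d(M) = -3*M + 2 = 2 - 3*M)
u(k) = 7 + 2*k² (u(k) = 7 + k*(2*k) = 7 + 2*k²)
u(d(-2))*(-6*(-1)) = (7 + 2*(2 - 3*(-2))²)*(-6*(-1)) = (7 + 2*(2 + 6)²)*6 = (7 + 2*8²)*6 = (7 + 2*64)*6 = (7 + 128)*6 = 135*6 = 810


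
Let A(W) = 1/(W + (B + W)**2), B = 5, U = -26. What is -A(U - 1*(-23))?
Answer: -1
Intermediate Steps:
A(W) = 1/(W + (5 + W)**2)
-A(U - 1*(-23)) = -1/((-26 - 1*(-23)) + (5 + (-26 - 1*(-23)))**2) = -1/((-26 + 23) + (5 + (-26 + 23))**2) = -1/(-3 + (5 - 3)**2) = -1/(-3 + 2**2) = -1/(-3 + 4) = -1/1 = -1*1 = -1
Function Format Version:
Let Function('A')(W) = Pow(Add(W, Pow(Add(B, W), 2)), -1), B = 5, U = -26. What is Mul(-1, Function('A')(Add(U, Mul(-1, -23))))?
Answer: -1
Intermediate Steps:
Function('A')(W) = Pow(Add(W, Pow(Add(5, W), 2)), -1)
Mul(-1, Function('A')(Add(U, Mul(-1, -23)))) = Mul(-1, Pow(Add(Add(-26, Mul(-1, -23)), Pow(Add(5, Add(-26, Mul(-1, -23))), 2)), -1)) = Mul(-1, Pow(Add(Add(-26, 23), Pow(Add(5, Add(-26, 23)), 2)), -1)) = Mul(-1, Pow(Add(-3, Pow(Add(5, -3), 2)), -1)) = Mul(-1, Pow(Add(-3, Pow(2, 2)), -1)) = Mul(-1, Pow(Add(-3, 4), -1)) = Mul(-1, Pow(1, -1)) = Mul(-1, 1) = -1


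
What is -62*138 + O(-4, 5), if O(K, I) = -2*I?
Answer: -8566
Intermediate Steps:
-62*138 + O(-4, 5) = -62*138 - 2*5 = -8556 - 10 = -8566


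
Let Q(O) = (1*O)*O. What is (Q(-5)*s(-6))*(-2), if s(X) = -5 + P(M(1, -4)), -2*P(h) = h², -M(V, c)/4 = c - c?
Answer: 250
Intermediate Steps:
Q(O) = O² (Q(O) = O*O = O²)
M(V, c) = 0 (M(V, c) = -4*(c - c) = -4*0 = 0)
P(h) = -h²/2
s(X) = -5 (s(X) = -5 - ½*0² = -5 - ½*0 = -5 + 0 = -5)
(Q(-5)*s(-6))*(-2) = ((-5)²*(-5))*(-2) = (25*(-5))*(-2) = -125*(-2) = 250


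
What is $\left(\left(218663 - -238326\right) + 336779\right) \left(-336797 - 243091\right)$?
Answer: $-460296537984$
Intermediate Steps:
$\left(\left(218663 - -238326\right) + 336779\right) \left(-336797 - 243091\right) = \left(\left(218663 + 238326\right) + 336779\right) \left(-579888\right) = \left(456989 + 336779\right) \left(-579888\right) = 793768 \left(-579888\right) = -460296537984$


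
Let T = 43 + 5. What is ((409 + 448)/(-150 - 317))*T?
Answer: -41136/467 ≈ -88.086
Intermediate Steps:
T = 48
((409 + 448)/(-150 - 317))*T = ((409 + 448)/(-150 - 317))*48 = (857/(-467))*48 = (857*(-1/467))*48 = -857/467*48 = -41136/467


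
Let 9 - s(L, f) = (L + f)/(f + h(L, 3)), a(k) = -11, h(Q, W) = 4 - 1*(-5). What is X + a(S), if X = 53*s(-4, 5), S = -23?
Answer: 6471/14 ≈ 462.21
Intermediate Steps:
h(Q, W) = 9 (h(Q, W) = 4 + 5 = 9)
s(L, f) = 9 - (L + f)/(9 + f) (s(L, f) = 9 - (L + f)/(f + 9) = 9 - (L + f)/(9 + f))
X = 6625/14 (X = 53*((81 - 1*(-4) + 8*5)/(9 + 5)) = 53*((81 + 4 + 40)/14) = 53*((1/14)*125) = 53*(125/14) = 6625/14 ≈ 473.21)
X + a(S) = 6625/14 - 11 = 6471/14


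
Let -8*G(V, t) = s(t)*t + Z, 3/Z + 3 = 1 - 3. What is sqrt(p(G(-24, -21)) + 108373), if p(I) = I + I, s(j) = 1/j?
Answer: sqrt(10837290)/10 ≈ 329.20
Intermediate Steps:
Z = -3/5 (Z = 3/(-3 + (1 - 3)) = 3/(-3 - 2) = 3/(-5) = 3*(-1/5) = -3/5 ≈ -0.60000)
s(j) = 1/j
G(V, t) = -1/20 (G(V, t) = -(t/t - 3/5)/8 = -(1 - 3/5)/8 = -1/8*2/5 = -1/20)
p(I) = 2*I
sqrt(p(G(-24, -21)) + 108373) = sqrt(2*(-1/20) + 108373) = sqrt(-1/10 + 108373) = sqrt(1083729/10) = sqrt(10837290)/10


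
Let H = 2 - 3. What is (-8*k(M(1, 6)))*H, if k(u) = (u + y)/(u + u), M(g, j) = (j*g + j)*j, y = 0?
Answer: 4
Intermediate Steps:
H = -1
M(g, j) = j*(j + g*j) (M(g, j) = (g*j + j)*j = (j + g*j)*j = j*(j + g*j))
k(u) = ½ (k(u) = (u + 0)/(u + u) = u/((2*u)) = u*(1/(2*u)) = ½)
(-8*k(M(1, 6)))*H = -8*½*(-1) = -4*(-1) = 4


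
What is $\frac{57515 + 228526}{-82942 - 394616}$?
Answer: $- \frac{95347}{159186} \approx -0.59897$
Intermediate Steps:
$\frac{57515 + 228526}{-82942 - 394616} = \frac{286041}{-477558} = 286041 \left(- \frac{1}{477558}\right) = - \frac{95347}{159186}$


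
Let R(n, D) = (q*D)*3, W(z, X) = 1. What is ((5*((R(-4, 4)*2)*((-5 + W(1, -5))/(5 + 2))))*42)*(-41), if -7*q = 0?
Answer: 0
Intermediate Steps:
q = 0 (q = -⅐*0 = 0)
R(n, D) = 0 (R(n, D) = (0*D)*3 = 0*3 = 0)
((5*((R(-4, 4)*2)*((-5 + W(1, -5))/(5 + 2))))*42)*(-41) = ((5*((0*2)*((-5 + 1)/(5 + 2))))*42)*(-41) = ((5*(0*(-4/7)))*42)*(-41) = ((5*0)*42)*(-41) = (0*42)*(-41) = 0*(-41) = 0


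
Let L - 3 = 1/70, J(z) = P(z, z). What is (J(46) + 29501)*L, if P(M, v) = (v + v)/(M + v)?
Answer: 3112461/35 ≈ 88928.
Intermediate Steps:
P(M, v) = 2*v/(M + v) (P(M, v) = (2*v)/(M + v) = 2*v/(M + v))
J(z) = 1 (J(z) = 2*z/(z + z) = 2*z/((2*z)) = 2*z*(1/(2*z)) = 1)
L = 211/70 (L = 3 + 1/70 = 211/70 ≈ 3.0143)
(J(46) + 29501)*L = (1 + 29501)*(211/70) = 29502*(211/70) = 3112461/35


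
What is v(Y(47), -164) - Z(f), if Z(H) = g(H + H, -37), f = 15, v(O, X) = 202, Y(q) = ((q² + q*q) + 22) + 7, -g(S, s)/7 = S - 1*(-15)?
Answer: 517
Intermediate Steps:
g(S, s) = -105 - 7*S (g(S, s) = -7*(S - 1*(-15)) = -7*(S + 15) = -7*(15 + S) = -105 - 7*S)
Y(q) = 29 + 2*q² (Y(q) = ((q² + q²) + 22) + 7 = (2*q² + 22) + 7 = (22 + 2*q²) + 7 = 29 + 2*q²)
Z(H) = -105 - 14*H (Z(H) = -105 - 7*(H + H) = -105 - 14*H)
v(Y(47), -164) - Z(f) = 202 - (-105 - 14*15) = 202 - (-105 - 210) = 202 - 1*(-315) = 202 + 315 = 517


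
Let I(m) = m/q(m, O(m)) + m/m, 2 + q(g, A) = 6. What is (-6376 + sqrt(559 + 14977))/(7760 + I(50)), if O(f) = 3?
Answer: -12752/15547 + 8*sqrt(971)/15547 ≈ -0.80419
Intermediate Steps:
q(g, A) = 4 (q(g, A) = -2 + 6 = 4)
I(m) = 1 + m/4 (I(m) = m/4 + m/m = m*(1/4) + 1 = m/4 + 1 = 1 + m/4)
(-6376 + sqrt(559 + 14977))/(7760 + I(50)) = (-6376 + sqrt(559 + 14977))/(7760 + (1 + (1/4)*50)) = (-6376 + sqrt(15536))/(7760 + (1 + 25/2)) = (-6376 + 4*sqrt(971))/(7760 + 27/2) = (-6376 + 4*sqrt(971))/(15547/2) = (-6376 + 4*sqrt(971))*(2/15547) = -12752/15547 + 8*sqrt(971)/15547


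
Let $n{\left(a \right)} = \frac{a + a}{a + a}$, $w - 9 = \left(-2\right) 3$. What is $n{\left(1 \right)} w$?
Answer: $3$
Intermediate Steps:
$w = 3$ ($w = 9 - 6 = 3$)
$n{\left(a \right)} = 1$ ($n{\left(a \right)} = \frac{2 a}{2 a} = 2 a \frac{1}{2 a} = 1$)
$n{\left(1 \right)} w = 1 \cdot 3 = 3$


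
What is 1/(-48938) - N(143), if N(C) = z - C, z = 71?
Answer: 3523535/48938 ≈ 72.000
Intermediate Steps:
N(C) = 71 - C
1/(-48938) - N(143) = 1/(-48938) - (71 - 1*143) = -1/48938 - (71 - 143) = -1/48938 - 1*(-72) = -1/48938 + 72 = 3523535/48938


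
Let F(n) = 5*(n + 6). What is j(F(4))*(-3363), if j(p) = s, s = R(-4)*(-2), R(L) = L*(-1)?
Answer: 26904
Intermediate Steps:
R(L) = -L
F(n) = 30 + 5*n (F(n) = 5*(6 + n) = 30 + 5*n)
s = -8 (s = -1*(-4)*(-2) = 4*(-2) = -8)
j(p) = -8
j(F(4))*(-3363) = -8*(-3363) = 26904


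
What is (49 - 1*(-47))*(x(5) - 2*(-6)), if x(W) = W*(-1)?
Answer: 672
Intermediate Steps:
x(W) = -W
(49 - 1*(-47))*(x(5) - 2*(-6)) = (49 - 1*(-47))*(-1*5 - 2*(-6)) = (49 + 47)*(-5 + 12) = 96*7 = 672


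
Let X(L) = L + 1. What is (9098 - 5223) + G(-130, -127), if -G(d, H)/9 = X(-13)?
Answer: 3983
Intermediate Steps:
X(L) = 1 + L
G(d, H) = 108 (G(d, H) = -9*(1 - 13) = -9*(-12) = 108)
(9098 - 5223) + G(-130, -127) = (9098 - 5223) + 108 = 3875 + 108 = 3983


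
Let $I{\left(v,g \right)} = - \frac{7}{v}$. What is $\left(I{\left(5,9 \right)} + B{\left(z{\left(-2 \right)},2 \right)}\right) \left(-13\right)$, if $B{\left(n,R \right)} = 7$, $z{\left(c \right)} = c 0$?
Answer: $- \frac{364}{5} \approx -72.8$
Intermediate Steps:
$z{\left(c \right)} = 0$
$\left(I{\left(5,9 \right)} + B{\left(z{\left(-2 \right)},2 \right)}\right) \left(-13\right) = \left(- \frac{7}{5} + 7\right) \left(-13\right) = \frac{28}{5} \left(-13\right) = - \frac{364}{5}$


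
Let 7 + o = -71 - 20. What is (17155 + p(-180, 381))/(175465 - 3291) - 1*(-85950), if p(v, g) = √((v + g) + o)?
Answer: 14798372455/172174 + √103/172174 ≈ 85950.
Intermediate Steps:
o = -98 (o = -7 + (-71 - 20) = -7 - 91 = -98)
p(v, g) = √(-98 + g + v) (p(v, g) = √((v + g) - 98) = √((g + v) - 98) = √(-98 + g + v))
(17155 + p(-180, 381))/(175465 - 3291) - 1*(-85950) = (17155 + √(-98 + 381 - 180))/(175465 - 3291) - 1*(-85950) = (17155 + √103)/172174 + 85950 = (17155 + √103)*(1/172174) + 85950 = (17155/172174 + √103/172174) + 85950 = 14798372455/172174 + √103/172174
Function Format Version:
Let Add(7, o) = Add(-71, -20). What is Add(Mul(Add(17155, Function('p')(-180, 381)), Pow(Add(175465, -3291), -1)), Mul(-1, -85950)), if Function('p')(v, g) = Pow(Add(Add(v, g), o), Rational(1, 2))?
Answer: Add(Rational(14798372455, 172174), Mul(Rational(1, 172174), Pow(103, Rational(1, 2)))) ≈ 85950.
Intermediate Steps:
o = -98 (o = Add(-7, Add(-71, -20)) = Add(-7, -91) = -98)
Function('p')(v, g) = Pow(Add(-98, g, v), Rational(1, 2)) (Function('p')(v, g) = Pow(Add(Add(v, g), -98), Rational(1, 2)) = Pow(Add(Add(g, v), -98), Rational(1, 2)) = Pow(Add(-98, g, v), Rational(1, 2)))
Add(Mul(Add(17155, Function('p')(-180, 381)), Pow(Add(175465, -3291), -1)), Mul(-1, -85950)) = Add(Mul(Add(17155, Pow(Add(-98, 381, -180), Rational(1, 2))), Pow(Add(175465, -3291), -1)), Mul(-1, -85950)) = Add(Mul(Add(17155, Pow(103, Rational(1, 2))), Pow(172174, -1)), 85950) = Add(Mul(Add(17155, Pow(103, Rational(1, 2))), Rational(1, 172174)), 85950) = Add(Add(Rational(17155, 172174), Mul(Rational(1, 172174), Pow(103, Rational(1, 2)))), 85950) = Add(Rational(14798372455, 172174), Mul(Rational(1, 172174), Pow(103, Rational(1, 2))))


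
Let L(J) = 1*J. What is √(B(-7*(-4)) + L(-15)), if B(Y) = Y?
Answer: √13 ≈ 3.6056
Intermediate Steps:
L(J) = J
√(B(-7*(-4)) + L(-15)) = √(-7*(-4) - 15) = √(28 - 15) = √13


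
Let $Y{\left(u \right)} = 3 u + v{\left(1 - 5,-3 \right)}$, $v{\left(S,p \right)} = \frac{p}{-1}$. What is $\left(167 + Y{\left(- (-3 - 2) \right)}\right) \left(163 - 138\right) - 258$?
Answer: $4367$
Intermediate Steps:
$v{\left(S,p \right)} = - p$ ($v{\left(S,p \right)} = p \left(-1\right) = - p$)
$Y{\left(u \right)} = 3 + 3 u$ ($Y{\left(u \right)} = 3 u - -3 = 3 u + 3 = 3 + 3 u$)
$\left(167 + Y{\left(- (-3 - 2) \right)}\right) \left(163 - 138\right) - 258 = \left(167 + \left(3 + 3 \left(- (-3 - 2)\right)\right)\right) \left(163 - 138\right) - 258 = \left(167 + \left(3 + 3 \left(\left(-1\right) \left(-5\right)\right)\right)\right) 25 - 258 = \left(167 + \left(3 + 3 \cdot 5\right)\right) 25 - 258 = \left(167 + \left(3 + 15\right)\right) 25 - 258 = \left(167 + 18\right) 25 - 258 = 185 \cdot 25 - 258 = 4625 - 258 = 4367$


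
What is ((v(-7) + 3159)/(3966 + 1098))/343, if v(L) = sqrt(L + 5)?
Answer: 1053/578984 + I*sqrt(2)/1736952 ≈ 0.0018187 + 8.1419e-7*I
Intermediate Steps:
v(L) = sqrt(5 + L)
((v(-7) + 3159)/(3966 + 1098))/343 = ((sqrt(5 - 7) + 3159)/(3966 + 1098))/343 = ((sqrt(-2) + 3159)/5064)*(1/343) = ((I*sqrt(2) + 3159)*(1/5064))*(1/343) = ((3159 + I*sqrt(2))*(1/5064))*(1/343) = (1053/1688 + I*sqrt(2)/5064)*(1/343) = 1053/578984 + I*sqrt(2)/1736952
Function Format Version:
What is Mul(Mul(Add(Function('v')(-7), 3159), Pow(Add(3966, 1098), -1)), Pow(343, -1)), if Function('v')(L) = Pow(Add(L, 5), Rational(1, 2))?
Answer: Add(Rational(1053, 578984), Mul(Rational(1, 1736952), I, Pow(2, Rational(1, 2)))) ≈ Add(0.0018187, Mul(8.1419e-7, I))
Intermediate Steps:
Function('v')(L) = Pow(Add(5, L), Rational(1, 2))
Mul(Mul(Add(Function('v')(-7), 3159), Pow(Add(3966, 1098), -1)), Pow(343, -1)) = Mul(Mul(Add(Pow(Add(5, -7), Rational(1, 2)), 3159), Pow(Add(3966, 1098), -1)), Pow(343, -1)) = Mul(Mul(Add(Pow(-2, Rational(1, 2)), 3159), Pow(5064, -1)), Rational(1, 343)) = Mul(Mul(Add(Mul(I, Pow(2, Rational(1, 2))), 3159), Rational(1, 5064)), Rational(1, 343)) = Mul(Mul(Add(3159, Mul(I, Pow(2, Rational(1, 2)))), Rational(1, 5064)), Rational(1, 343)) = Mul(Add(Rational(1053, 1688), Mul(Rational(1, 5064), I, Pow(2, Rational(1, 2)))), Rational(1, 343)) = Add(Rational(1053, 578984), Mul(Rational(1, 1736952), I, Pow(2, Rational(1, 2))))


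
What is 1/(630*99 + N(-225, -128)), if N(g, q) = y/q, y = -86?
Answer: 64/3991723 ≈ 1.6033e-5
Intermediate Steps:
N(g, q) = -86/q
1/(630*99 + N(-225, -128)) = 1/(630*99 - 86/(-128)) = 1/(62370 - 86*(-1/128)) = 1/(62370 + 43/64) = 1/(3991723/64) = 64/3991723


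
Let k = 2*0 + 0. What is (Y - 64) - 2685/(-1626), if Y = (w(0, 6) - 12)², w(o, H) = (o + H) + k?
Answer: -14281/542 ≈ -26.349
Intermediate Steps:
k = 0 (k = 0 + 0 = 0)
w(o, H) = H + o (w(o, H) = (o + H) + 0 = (H + o) + 0 = H + o)
Y = 36 (Y = ((6 + 0) - 12)² = (6 - 12)² = (-6)² = 36)
(Y - 64) - 2685/(-1626) = (36 - 64) - 2685/(-1626) = -28 - 2685*(-1/1626) = -28 + 895/542 = -14281/542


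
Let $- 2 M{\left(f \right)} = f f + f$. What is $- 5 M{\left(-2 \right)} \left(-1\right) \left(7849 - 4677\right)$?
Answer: $-15860$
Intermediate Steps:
$M{\left(f \right)} = - \frac{f}{2} - \frac{f^{2}}{2}$ ($M{\left(f \right)} = - \frac{f f + f}{2} = - \frac{f^{2} + f}{2} = - \frac{f + f^{2}}{2} = - \frac{f}{2} - \frac{f^{2}}{2}$)
$- 5 M{\left(-2 \right)} \left(-1\right) \left(7849 - 4677\right) = - 5 \left(\left(- \frac{1}{2}\right) \left(-2\right) \left(1 - 2\right)\right) \left(-1\right) \left(7849 - 4677\right) = - 5 \left(\left(- \frac{1}{2}\right) \left(-2\right) \left(-1\right)\right) \left(-1\right) 3172 = \left(-5\right) \left(-1\right) \left(-1\right) 3172 = 5 \left(-1\right) 3172 = \left(-5\right) 3172 = -15860$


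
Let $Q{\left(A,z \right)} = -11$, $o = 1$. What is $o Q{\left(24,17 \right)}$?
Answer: $-11$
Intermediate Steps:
$o Q{\left(24,17 \right)} = 1 \left(-11\right) = -11$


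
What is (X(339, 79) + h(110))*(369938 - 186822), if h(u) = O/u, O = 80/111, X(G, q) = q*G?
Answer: 5987821601644/1221 ≈ 4.9040e+9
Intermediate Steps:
X(G, q) = G*q
O = 80/111 (O = 80*(1/111) = 80/111 ≈ 0.72072)
h(u) = 80/(111*u)
(X(339, 79) + h(110))*(369938 - 186822) = (339*79 + (80/111)/110)*(369938 - 186822) = (26781 + (80/111)*(1/110))*183116 = (26781 + 8/1221)*183116 = (32699609/1221)*183116 = 5987821601644/1221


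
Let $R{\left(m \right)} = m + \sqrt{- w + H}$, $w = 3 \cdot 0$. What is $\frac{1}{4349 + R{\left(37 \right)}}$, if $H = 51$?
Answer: $\frac{86}{377195} - \frac{\sqrt{51}}{19236945} \approx 0.00022763$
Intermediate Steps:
$w = 0$
$R{\left(m \right)} = m + \sqrt{51}$ ($R{\left(m \right)} = m + \sqrt{\left(-1\right) 0 + 51} = m + \sqrt{0 + 51} = m + \sqrt{51}$)
$\frac{1}{4349 + R{\left(37 \right)}} = \frac{1}{4349 + \left(37 + \sqrt{51}\right)} = \frac{1}{4386 + \sqrt{51}}$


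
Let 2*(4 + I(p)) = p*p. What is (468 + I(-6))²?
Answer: 232324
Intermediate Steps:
I(p) = -4 + p²/2 (I(p) = -4 + (p*p)/2 = -4 + p²/2)
(468 + I(-6))² = (468 + (-4 + (½)*(-6)²))² = (468 + (-4 + (½)*36))² = (468 + (-4 + 18))² = (468 + 14)² = 482² = 232324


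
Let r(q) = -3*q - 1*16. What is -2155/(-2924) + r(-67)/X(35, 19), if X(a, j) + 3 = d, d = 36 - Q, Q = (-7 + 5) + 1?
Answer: 18065/2924 ≈ 6.1782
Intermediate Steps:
Q = -1 (Q = -2 + 1 = -1)
d = 37 (d = 36 - 1*(-1) = 36 + 1 = 37)
X(a, j) = 34 (X(a, j) = -3 + 37 = 34)
r(q) = -16 - 3*q (r(q) = -3*q - 16 = -16 - 3*q)
-2155/(-2924) + r(-67)/X(35, 19) = -2155/(-2924) + (-16 - 3*(-67))/34 = -2155*(-1/2924) + (-16 + 201)*(1/34) = 2155/2924 + 185*(1/34) = 2155/2924 + 185/34 = 18065/2924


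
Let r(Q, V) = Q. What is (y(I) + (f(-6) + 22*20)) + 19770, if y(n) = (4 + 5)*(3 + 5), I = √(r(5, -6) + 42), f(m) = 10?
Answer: 20292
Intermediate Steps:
I = √47 (I = √(5 + 42) = √47 ≈ 6.8557)
y(n) = 72 (y(n) = 9*8 = 72)
(y(I) + (f(-6) + 22*20)) + 19770 = (72 + (10 + 22*20)) + 19770 = (72 + (10 + 440)) + 19770 = (72 + 450) + 19770 = 522 + 19770 = 20292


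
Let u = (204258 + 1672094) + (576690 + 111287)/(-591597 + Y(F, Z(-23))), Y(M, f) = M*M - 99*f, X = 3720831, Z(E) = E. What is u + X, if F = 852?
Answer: 764486330849/136584 ≈ 5.5972e+6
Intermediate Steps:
Y(M, f) = M² - 99*f
u = 256280349545/136584 (u = (204258 + 1672094) + (576690 + 111287)/(-591597 + (852² - 99*(-23))) = 1876352 + 687977/(-591597 + (725904 + 2277)) = 1876352 + 687977/(-591597 + 728181) = 1876352 + 687977/136584 = 256280349545/136584 ≈ 1.8764e+6)
u + X = 256280349545/136584 + 3720831 = 764486330849/136584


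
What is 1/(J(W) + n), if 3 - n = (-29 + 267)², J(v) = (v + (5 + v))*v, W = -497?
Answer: 1/434892 ≈ 2.2994e-6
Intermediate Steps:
J(v) = v*(5 + 2*v) (J(v) = (5 + 2*v)*v = v*(5 + 2*v))
n = -56641 (n = 3 - (-29 + 267)² = 3 - 1*238² = 3 - 1*56644 = 3 - 56644 = -56641)
1/(J(W) + n) = 1/(-497*(5 + 2*(-497)) - 56641) = 1/(-497*(5 - 994) - 56641) = 1/(-497*(-989) - 56641) = 1/(491533 - 56641) = 1/434892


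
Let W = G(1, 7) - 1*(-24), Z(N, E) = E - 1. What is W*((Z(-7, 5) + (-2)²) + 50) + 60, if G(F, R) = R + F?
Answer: 1916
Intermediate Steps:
G(F, R) = F + R
Z(N, E) = -1 + E
W = 32 (W = (1 + 7) - 1*(-24) = 8 + 24 = 32)
W*((Z(-7, 5) + (-2)²) + 50) + 60 = 32*(((-1 + 5) + (-2)²) + 50) + 60 = 32*((4 + 4) + 50) + 60 = 32*(8 + 50) + 60 = 32*58 + 60 = 1856 + 60 = 1916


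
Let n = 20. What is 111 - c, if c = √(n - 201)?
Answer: 111 - I*√181 ≈ 111.0 - 13.454*I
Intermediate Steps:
c = I*√181 (c = √(20 - 201) = √(-181) = I*√181 ≈ 13.454*I)
111 - c = 111 - I*√181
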